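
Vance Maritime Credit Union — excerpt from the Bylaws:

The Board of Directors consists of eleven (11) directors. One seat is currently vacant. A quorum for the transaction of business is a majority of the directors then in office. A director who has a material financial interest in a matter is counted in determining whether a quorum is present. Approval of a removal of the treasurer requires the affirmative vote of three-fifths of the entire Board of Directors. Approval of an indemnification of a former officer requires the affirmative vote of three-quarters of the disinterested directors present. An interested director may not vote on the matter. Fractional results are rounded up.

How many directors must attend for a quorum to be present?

6

A majority of 10 is 6.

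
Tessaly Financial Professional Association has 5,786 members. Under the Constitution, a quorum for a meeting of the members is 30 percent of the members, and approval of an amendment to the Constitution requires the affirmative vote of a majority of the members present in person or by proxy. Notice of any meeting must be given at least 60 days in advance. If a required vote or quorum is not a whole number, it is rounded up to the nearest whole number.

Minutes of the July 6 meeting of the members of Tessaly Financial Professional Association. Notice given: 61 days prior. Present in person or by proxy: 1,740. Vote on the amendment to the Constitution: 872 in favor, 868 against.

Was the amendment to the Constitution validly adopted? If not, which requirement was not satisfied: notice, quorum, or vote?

Valid — all requirements satisfied.

Notice: 61 days given; 60 required. Satisfied.
Quorum: 30% of 5,786 = 1,735.80, rounded up to 1,736; 1,740 present. Satisfied.
Vote: requires a majority of those present (1,740); a majority of 1740 is 871, so 871 needed; 872 in favor. Satisfied.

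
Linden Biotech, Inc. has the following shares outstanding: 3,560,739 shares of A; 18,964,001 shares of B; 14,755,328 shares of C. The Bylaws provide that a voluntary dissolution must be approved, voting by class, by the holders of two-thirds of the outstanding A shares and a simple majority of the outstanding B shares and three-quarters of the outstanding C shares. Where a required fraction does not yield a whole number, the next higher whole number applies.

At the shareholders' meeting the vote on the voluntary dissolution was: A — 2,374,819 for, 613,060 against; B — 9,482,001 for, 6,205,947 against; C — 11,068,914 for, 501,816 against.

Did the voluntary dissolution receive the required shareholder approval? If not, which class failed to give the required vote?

A: 2/3 of 3560739 = 2373826; 2,373,826 required, 2,374,819 in favor — approved.
B: a majority of 18964001 is 9482001; 9,482,001 required, 9,482,001 in favor — approved.
C: 3/4 of 14755328 = 11066496; 11,066,496 required, 11,068,914 in favor — approved.

Approved — every class gave the required vote.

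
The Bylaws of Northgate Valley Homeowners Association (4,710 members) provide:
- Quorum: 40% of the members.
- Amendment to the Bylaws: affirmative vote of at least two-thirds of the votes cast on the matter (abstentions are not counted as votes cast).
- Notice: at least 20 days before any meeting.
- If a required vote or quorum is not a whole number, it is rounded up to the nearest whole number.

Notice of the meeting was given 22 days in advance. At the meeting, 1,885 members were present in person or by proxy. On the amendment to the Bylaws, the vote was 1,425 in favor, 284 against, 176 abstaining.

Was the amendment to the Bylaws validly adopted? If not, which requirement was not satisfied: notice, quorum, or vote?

Valid — all requirements satisfied.

Notice: 22 days given; 20 required. Satisfied.
Quorum: 40% of 4,710 = 1,884; 1,885 present. Satisfied.
Vote: requires two-thirds of the votes cast (1,885 − 176 abstaining = 1,709); 2/3 of 1709 = 1139.33, rounded up to 1140, so 1,140 needed; 1,425 in favor. Satisfied.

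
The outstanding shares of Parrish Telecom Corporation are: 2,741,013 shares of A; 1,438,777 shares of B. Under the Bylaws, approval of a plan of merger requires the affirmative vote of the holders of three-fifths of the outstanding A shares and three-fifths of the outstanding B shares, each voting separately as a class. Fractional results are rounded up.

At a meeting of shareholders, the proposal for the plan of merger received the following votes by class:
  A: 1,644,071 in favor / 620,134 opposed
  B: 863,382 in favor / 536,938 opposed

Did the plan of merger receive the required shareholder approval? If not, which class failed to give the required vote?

A: 3/5 of 2741013 = 1644607.80, rounded up to 1644608; 1,644,608 required, 1,644,071 in favor — not approved.
B: 3/5 of 1438777 = 863266.20, rounded up to 863267; 863,267 required, 863,382 in favor — approved.

Not approved — the A shares did not give the required vote.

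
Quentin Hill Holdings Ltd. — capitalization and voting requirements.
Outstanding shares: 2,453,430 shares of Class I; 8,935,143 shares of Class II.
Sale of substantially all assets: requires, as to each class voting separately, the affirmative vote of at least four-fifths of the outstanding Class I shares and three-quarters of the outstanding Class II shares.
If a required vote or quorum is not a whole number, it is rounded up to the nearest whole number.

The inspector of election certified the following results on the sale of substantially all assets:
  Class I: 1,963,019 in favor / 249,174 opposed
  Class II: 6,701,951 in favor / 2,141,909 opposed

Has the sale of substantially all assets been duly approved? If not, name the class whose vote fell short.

Approved — every class gave the required vote.

Class I: 4/5 of 2453430 = 1962744; 1,962,744 required, 1,963,019 in favor — approved.
Class II: 3/4 of 8935143 = 6701357.25, rounded up to 6701358; 6,701,358 required, 6,701,951 in favor — approved.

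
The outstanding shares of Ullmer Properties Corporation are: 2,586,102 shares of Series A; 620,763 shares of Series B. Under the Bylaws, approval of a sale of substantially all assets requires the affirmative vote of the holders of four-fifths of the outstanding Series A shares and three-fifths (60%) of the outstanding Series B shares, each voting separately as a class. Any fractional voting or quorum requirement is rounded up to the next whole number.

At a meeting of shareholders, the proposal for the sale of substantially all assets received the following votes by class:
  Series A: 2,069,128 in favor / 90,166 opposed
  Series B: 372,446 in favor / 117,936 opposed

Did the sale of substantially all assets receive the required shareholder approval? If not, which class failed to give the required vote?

Series A: 4/5 of 2586102 = 2068881.60, rounded up to 2068882; 2,068,882 required, 2,069,128 in favor — approved.
Series B: 3/5 of 620763 = 372457.80, rounded up to 372458; 372,458 required, 372,446 in favor — not approved.

Not approved — the Series B shares did not give the required vote.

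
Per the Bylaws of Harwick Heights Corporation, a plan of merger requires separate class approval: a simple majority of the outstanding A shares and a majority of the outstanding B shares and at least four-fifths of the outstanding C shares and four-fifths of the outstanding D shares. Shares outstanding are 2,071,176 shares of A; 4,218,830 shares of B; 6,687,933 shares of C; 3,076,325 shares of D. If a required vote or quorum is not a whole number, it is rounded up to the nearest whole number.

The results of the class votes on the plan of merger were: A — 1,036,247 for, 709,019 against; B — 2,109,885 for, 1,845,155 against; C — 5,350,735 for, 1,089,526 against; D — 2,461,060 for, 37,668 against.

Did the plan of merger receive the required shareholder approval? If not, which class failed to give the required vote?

A: a majority of 2071176 is 1035589; 1,035,589 required, 1,036,247 in favor — approved.
B: a majority of 4218830 is 2109416; 2,109,416 required, 2,109,885 in favor — approved.
C: 4/5 of 6687933 = 5350346.40, rounded up to 5350347; 5,350,347 required, 5,350,735 in favor — approved.
D: 4/5 of 3076325 = 2461060; 2,461,060 required, 2,461,060 in favor — approved.

Approved — every class gave the required vote.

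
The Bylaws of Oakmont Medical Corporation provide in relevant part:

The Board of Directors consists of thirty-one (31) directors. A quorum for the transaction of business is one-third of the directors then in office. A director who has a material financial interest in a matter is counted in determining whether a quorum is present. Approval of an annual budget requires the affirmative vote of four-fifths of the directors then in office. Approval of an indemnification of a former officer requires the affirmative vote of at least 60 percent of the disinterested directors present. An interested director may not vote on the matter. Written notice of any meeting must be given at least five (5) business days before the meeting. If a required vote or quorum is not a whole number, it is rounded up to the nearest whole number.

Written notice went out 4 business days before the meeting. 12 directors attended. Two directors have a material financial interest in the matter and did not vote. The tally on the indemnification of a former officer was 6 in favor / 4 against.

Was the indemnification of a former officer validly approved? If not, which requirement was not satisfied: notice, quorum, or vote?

Notice: 4 business days given; 5 required (4 < 5). Not satisfied.
Quorum: 12 present (interested directors count toward quorum); quorum is 11. Satisfied.
Vote: the indemnification of a former officer requires three-fifths of the disinterested directors present (12 − 2 = 10). 3/5 of 10 = 6, so 6 affirmative votes are needed; 6 voted in favor. Satisfied.

Invalid — notice requirement not satisfied.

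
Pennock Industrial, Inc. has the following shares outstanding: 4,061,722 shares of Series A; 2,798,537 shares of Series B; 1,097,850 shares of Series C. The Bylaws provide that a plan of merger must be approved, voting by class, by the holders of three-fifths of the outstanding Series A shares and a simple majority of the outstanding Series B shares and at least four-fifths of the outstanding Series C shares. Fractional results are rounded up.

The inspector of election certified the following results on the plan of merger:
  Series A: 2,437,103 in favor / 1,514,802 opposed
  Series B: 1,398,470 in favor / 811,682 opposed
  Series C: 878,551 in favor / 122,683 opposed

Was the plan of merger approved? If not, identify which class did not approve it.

Series A: 3/5 of 4061722 = 2437033.20, rounded up to 2437034; 2,437,034 required, 2,437,103 in favor — approved.
Series B: a majority of 2798537 is 1399269; 1,399,269 required, 1,398,470 in favor — not approved.
Series C: 4/5 of 1097850 = 878280; 878,280 required, 878,551 in favor — approved.

Not approved — the Series B shares did not give the required vote.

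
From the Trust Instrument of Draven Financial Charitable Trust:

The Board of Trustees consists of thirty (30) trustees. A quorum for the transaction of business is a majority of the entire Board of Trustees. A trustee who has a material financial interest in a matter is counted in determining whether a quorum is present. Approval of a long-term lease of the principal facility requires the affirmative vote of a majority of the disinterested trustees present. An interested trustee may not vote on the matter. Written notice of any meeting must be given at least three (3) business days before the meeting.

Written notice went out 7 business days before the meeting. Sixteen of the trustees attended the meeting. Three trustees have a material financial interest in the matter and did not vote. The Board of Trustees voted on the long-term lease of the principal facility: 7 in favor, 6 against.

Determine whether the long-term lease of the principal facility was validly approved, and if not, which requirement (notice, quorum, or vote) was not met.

Valid — all requirements satisfied.

Notice: 7 business days given; 3 required (7 ≥ 3). Satisfied.
Quorum: 16 present (interested trustees count toward quorum); quorum is 16. Satisfied.
Vote: the long-term lease of the principal facility requires a majority of the disinterested trustees present (16 − 3 = 13). A majority of 13 is 7, so 7 affirmative votes are needed; 7 voted in favor. Satisfied.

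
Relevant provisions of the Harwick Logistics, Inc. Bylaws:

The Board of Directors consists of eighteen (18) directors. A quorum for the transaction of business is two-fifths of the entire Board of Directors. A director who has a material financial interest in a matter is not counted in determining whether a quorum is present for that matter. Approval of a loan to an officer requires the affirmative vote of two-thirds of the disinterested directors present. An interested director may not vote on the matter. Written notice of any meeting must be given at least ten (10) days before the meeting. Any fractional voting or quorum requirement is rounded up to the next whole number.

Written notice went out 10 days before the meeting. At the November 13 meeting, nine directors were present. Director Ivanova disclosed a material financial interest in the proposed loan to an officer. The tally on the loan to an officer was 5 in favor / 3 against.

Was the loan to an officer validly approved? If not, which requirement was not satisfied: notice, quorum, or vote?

Invalid — vote requirement not satisfied.

Notice: 10 days given; 10 required (10 ≥ 10). Satisfied.
Quorum: 9 present, but the 1 interested director does not count, leaving 8. Quorum is 8. Satisfied.
Vote: the loan to an officer requires two-thirds of the disinterested directors present (9 − 1 = 8). 2/3 of 8 = 5.33, rounded up to 6, so 6 affirmative votes are needed; 5 voted in favor. Not satisfied.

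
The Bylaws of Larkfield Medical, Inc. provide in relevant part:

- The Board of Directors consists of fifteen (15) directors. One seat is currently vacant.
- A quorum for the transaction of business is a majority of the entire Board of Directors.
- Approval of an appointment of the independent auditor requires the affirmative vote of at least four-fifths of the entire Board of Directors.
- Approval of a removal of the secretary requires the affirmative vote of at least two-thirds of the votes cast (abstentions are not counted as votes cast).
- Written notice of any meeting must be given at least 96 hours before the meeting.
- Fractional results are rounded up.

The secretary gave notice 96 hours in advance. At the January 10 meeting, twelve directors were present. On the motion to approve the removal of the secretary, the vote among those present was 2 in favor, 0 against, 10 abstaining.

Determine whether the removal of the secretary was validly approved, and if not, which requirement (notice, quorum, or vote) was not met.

Valid — all requirements satisfied.

Notice: 96 hours given; 96 required (96 ≥ 96). Satisfied.
Quorum: 12 present; quorum is 8. Satisfied.
Vote: the removal of the secretary requires two-thirds of the votes cast (12 present − 10 abstaining = 2). 2/3 of 2 = 1.33, rounded up to 2, so 2 affirmative votes are needed; 2 voted in favor. Satisfied.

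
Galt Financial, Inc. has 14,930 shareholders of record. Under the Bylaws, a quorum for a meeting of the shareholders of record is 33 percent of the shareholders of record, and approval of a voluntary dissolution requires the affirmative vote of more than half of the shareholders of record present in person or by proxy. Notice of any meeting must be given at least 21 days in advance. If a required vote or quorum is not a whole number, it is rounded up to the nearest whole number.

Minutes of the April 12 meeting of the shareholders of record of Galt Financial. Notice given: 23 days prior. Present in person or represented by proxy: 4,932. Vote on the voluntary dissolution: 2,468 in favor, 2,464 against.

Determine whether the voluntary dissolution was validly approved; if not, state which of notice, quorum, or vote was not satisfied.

Valid — all requirements satisfied.

Notice: 23 days given; 21 required. Satisfied.
Quorum: 33% of 14,930 = 4,926.90, rounded up to 4,927; 4,932 present. Satisfied.
Vote: requires a majority of those present (4,932); a majority of 4932 is 2467, so 2,467 needed; 2,468 in favor. Satisfied.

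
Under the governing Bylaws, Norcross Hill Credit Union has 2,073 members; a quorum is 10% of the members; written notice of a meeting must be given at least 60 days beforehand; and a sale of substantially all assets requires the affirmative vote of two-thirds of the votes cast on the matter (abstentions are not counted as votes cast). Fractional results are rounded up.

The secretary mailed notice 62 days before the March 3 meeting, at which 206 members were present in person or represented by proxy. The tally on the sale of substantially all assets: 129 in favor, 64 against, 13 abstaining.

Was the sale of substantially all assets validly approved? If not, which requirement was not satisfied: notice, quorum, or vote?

Invalid — quorum requirement not satisfied.

Notice: 62 days given; 60 required. Satisfied.
Quorum: 10% of 2,073 = 207.30, rounded up to 208; 206 present. Not satisfied.
Vote: requires two-thirds of the votes cast (206 − 13 abstaining = 193); 2/3 of 193 = 128.67, rounded up to 129, so 129 needed; 129 in favor. Satisfied.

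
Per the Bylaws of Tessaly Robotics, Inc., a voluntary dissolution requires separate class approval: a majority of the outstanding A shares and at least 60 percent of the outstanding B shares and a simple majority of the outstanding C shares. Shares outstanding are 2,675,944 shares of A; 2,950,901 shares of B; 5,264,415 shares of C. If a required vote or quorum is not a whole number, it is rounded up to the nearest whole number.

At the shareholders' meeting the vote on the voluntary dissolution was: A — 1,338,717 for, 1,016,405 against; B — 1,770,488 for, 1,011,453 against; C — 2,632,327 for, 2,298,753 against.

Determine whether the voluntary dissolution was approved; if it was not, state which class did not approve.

Not approved — the B shares did not give the required vote.

A: a majority of 2675944 is 1337973; 1,337,973 required, 1,338,717 in favor — approved.
B: 3/5 of 2950901 = 1770540.60, rounded up to 1770541; 1,770,541 required, 1,770,488 in favor — not approved.
C: a majority of 5264415 is 2632208; 2,632,208 required, 2,632,327 in favor — approved.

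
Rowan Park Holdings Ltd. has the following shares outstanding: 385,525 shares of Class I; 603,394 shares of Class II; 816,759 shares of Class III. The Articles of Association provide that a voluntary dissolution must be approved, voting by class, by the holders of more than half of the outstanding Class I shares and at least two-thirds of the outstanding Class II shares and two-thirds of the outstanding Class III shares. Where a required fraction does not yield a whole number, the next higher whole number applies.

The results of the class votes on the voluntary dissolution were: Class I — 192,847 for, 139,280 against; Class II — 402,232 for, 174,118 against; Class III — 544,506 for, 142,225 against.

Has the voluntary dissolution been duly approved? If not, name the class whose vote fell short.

Class I: a majority of 385525 is 192763; 192,763 required, 192,847 in favor — approved.
Class II: 2/3 of 603394 = 402262.67, rounded up to 402263; 402,263 required, 402,232 in favor — not approved.
Class III: 2/3 of 816759 = 544506; 544,506 required, 544,506 in favor — approved.

Not approved — the Class II shares did not give the required vote.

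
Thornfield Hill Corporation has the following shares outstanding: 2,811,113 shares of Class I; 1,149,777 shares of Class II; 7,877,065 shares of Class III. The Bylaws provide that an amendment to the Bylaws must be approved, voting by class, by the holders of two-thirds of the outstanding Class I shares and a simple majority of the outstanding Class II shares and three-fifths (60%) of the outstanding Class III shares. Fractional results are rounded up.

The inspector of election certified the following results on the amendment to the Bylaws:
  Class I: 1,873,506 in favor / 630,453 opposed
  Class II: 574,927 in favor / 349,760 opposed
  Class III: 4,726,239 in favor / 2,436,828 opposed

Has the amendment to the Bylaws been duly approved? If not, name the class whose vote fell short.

Class I: 2/3 of 2811113 = 1874075.33, rounded up to 1874076; 1,874,076 required, 1,873,506 in favor — not approved.
Class II: a majority of 1149777 is 574889; 574,889 required, 574,927 in favor — approved.
Class III: 3/5 of 7877065 = 4726239; 4,726,239 required, 4,726,239 in favor — approved.

Not approved — the Class I shares did not give the required vote.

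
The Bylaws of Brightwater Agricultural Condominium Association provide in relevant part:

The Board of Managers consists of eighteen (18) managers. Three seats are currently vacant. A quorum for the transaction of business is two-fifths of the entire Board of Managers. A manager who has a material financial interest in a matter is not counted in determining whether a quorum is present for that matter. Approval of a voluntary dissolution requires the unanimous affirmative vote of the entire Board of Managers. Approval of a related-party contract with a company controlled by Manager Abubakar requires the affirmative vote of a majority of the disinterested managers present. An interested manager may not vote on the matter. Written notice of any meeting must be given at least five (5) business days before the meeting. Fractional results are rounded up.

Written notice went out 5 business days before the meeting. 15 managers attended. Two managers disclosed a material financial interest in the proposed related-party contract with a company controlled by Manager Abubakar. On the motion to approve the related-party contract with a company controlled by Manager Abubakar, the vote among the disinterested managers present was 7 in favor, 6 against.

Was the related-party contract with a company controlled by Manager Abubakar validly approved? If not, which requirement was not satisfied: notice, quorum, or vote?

Notice: 5 business days given; 5 required (5 ≥ 5). Satisfied.
Quorum: 15 present, but the 2 interested managers do not count, leaving 13. Quorum is 8. Satisfied.
Vote: the related-party contract with a company controlled by Manager Abubakar requires a majority of the disinterested managers present (15 − 2 = 13). A majority of 13 is 7, so 7 affirmative votes are needed; 7 voted in favor. Satisfied.

Valid — all requirements satisfied.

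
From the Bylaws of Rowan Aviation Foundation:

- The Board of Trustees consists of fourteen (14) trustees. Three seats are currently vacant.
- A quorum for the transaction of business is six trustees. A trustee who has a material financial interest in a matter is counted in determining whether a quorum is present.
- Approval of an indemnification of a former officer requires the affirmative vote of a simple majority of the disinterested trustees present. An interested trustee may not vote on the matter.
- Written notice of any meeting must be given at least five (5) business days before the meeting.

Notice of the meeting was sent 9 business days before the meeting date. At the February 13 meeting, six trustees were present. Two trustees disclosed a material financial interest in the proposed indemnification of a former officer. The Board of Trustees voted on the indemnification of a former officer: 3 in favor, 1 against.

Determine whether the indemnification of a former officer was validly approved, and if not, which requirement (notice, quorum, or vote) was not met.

Notice: 9 business days given; 5 required (9 ≥ 5). Satisfied.
Quorum: 6 present (interested trustees count toward quorum); quorum is 6. Satisfied.
Vote: the indemnification of a former officer requires a majority of the disinterested trustees present (6 − 2 = 4). A majority of 4 is 3, so 3 affirmative votes are needed; 3 voted in favor. Satisfied.

Valid — all requirements satisfied.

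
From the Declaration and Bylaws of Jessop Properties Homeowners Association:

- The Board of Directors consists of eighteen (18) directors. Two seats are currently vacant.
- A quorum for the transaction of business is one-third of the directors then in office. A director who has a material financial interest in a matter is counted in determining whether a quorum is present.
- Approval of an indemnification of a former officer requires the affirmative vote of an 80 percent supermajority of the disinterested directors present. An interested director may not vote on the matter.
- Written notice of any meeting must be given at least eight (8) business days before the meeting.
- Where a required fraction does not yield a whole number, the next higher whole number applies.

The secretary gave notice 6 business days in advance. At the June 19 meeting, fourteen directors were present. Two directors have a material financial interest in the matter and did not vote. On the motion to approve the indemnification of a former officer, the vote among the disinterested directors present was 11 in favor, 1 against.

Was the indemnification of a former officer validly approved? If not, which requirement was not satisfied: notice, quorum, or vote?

Invalid — notice requirement not satisfied.

Notice: 6 business days given; 8 required (6 < 8). Not satisfied.
Quorum: 14 present (interested directors count toward quorum); quorum is 6. Satisfied.
Vote: the indemnification of a former officer requires four-fifths of the disinterested directors present (14 − 2 = 12). 4/5 of 12 = 9.60, rounded up to 10, so 10 affirmative votes are needed; 11 voted in favor. Satisfied.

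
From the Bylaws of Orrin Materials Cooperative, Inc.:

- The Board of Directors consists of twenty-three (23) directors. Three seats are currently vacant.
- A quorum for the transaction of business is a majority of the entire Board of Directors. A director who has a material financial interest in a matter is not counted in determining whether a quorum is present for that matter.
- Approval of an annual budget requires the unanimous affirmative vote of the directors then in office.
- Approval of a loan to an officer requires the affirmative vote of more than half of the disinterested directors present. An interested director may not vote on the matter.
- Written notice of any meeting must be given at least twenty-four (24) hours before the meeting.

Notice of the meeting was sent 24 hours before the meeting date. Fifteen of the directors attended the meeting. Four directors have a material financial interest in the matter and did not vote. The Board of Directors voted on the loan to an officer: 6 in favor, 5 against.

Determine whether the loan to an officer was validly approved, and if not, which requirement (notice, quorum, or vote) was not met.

Notice: 24 hours given; 24 required (24 ≥ 24). Satisfied.
Quorum: 15 present, but the 4 interested directors do not count, leaving 11. Quorum is 12. Not satisfied.
Vote: the loan to an officer requires a majority of the disinterested directors present (15 − 4 = 11). A majority of 11 is 6, so 6 affirmative votes are needed; 6 voted in favor. Satisfied. (Moot — without a quorum no business can be validly transacted.)

Invalid — quorum requirement not satisfied.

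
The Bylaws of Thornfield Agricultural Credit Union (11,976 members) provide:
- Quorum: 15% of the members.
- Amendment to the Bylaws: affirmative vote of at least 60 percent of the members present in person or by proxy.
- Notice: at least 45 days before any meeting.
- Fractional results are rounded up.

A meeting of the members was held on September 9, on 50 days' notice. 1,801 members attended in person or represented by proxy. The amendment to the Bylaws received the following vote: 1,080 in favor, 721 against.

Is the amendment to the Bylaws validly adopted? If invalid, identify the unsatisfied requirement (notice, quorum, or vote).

Notice: 50 days given; 45 required. Satisfied.
Quorum: 15% of 11,976 = 1,796.40, rounded up to 1,797; 1,801 present. Satisfied.
Vote: requires three-fifths of those present (1,801); 3/5 of 1801 = 1080.60, rounded up to 1081, so 1,081 needed; 1,080 in favor. Not satisfied.

Invalid — vote requirement not satisfied.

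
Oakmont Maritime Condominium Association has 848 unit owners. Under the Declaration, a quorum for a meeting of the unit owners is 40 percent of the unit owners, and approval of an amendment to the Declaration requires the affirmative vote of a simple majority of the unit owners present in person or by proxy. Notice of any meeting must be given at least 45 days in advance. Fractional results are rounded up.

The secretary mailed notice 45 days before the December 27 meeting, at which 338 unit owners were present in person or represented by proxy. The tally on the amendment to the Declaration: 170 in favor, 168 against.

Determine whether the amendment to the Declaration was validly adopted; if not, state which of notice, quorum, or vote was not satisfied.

Notice: 45 days given; 45 required. Satisfied.
Quorum: 40% of 848 = 339.20, rounded up to 340; 338 present. Not satisfied.
Vote: requires a majority of those present (338); a majority of 338 is 170, so 170 needed; 170 in favor. Satisfied.

Invalid — quorum requirement not satisfied.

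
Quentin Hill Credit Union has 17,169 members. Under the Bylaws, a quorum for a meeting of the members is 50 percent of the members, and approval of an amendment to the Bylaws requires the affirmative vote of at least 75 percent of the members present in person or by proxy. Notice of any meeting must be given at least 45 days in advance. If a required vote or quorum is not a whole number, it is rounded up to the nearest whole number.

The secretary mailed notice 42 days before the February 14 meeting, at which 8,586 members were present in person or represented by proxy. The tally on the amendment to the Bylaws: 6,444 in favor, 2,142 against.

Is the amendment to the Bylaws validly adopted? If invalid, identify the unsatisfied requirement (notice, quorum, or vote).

Invalid — notice requirement not satisfied.

Notice: 42 days given; 45 required. Not satisfied.
Quorum: 50% of 17,169 = 8,584.50, rounded up to 8,585; 8,586 present. Satisfied.
Vote: requires three-fourths of those present (8,586); 3/4 of 8586 = 6439.50, rounded up to 6440, so 6,440 needed; 6,444 in favor. Satisfied.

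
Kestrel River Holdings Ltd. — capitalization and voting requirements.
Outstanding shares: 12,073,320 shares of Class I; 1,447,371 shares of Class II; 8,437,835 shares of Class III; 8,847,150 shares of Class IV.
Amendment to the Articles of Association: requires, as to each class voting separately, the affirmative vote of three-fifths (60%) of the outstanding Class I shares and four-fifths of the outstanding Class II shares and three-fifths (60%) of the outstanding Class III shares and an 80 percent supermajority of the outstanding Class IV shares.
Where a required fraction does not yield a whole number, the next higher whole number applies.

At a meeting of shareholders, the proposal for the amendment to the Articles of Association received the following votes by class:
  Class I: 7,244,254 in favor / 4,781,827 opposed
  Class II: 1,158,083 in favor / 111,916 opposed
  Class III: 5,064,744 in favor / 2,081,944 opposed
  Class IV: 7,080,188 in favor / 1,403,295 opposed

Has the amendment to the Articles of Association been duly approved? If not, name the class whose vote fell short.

Approved — every class gave the required vote.

Class I: 3/5 of 12073320 = 7243992; 7,243,992 required, 7,244,254 in favor — approved.
Class II: 4/5 of 1447371 = 1157896.80, rounded up to 1157897; 1,157,897 required, 1,158,083 in favor — approved.
Class III: 3/5 of 8437835 = 5062701; 5,062,701 required, 5,064,744 in favor — approved.
Class IV: 4/5 of 8847150 = 7077720; 7,077,720 required, 7,080,188 in favor — approved.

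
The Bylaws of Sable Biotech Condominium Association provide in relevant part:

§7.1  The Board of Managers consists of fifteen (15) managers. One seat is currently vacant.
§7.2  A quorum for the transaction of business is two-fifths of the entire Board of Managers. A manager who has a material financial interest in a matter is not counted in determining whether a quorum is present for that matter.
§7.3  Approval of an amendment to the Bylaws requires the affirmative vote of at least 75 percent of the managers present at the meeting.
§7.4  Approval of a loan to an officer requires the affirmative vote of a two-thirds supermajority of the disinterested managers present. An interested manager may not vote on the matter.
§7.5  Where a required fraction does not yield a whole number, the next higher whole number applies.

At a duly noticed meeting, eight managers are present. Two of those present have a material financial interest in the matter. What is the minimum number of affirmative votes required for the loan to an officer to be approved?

4

The loan to an officer requires two-thirds of the disinterested managers present (8 − 2 = 6).
2/3 of 6 = 4.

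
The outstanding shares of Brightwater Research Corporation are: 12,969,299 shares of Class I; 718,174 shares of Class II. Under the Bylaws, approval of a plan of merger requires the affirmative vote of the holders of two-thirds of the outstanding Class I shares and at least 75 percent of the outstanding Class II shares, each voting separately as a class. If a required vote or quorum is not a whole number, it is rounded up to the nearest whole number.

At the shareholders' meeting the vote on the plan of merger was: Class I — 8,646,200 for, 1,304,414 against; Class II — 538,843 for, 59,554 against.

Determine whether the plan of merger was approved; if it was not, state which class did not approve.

Class I: 2/3 of 12969299 = 8646199.33, rounded up to 8646200; 8,646,200 required, 8,646,200 in favor — approved.
Class II: 3/4 of 718174 = 538630.50, rounded up to 538631; 538,631 required, 538,843 in favor — approved.

Approved — every class gave the required vote.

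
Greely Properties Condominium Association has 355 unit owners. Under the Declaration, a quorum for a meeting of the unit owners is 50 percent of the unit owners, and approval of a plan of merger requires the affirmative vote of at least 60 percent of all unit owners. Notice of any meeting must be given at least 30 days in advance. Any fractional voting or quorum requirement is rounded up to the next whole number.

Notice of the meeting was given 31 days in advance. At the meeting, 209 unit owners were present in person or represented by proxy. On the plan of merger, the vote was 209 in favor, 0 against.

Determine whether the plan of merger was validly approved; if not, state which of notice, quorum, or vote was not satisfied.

Invalid — vote requirement not satisfied.

Notice: 31 days given; 30 required. Satisfied.
Quorum: 50% of 355 = 177.50, rounded up to 178; 209 present. Satisfied.
Vote: requires three-fifths of all unit owners (355); 3/5 of 355 = 213, so 213 needed; 209 in favor. Not satisfied.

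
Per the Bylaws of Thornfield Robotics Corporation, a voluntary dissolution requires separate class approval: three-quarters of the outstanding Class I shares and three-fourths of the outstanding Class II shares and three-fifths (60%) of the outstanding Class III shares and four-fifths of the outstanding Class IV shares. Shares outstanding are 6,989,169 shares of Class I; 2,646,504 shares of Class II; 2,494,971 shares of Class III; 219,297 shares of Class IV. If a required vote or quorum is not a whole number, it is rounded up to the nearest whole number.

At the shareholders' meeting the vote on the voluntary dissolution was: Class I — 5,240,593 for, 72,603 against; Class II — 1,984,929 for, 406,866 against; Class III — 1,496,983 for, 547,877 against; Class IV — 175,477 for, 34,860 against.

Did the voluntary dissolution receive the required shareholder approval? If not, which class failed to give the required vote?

Not approved — the Class I shares did not give the required vote.

Class I: 3/4 of 6989169 = 5241876.75, rounded up to 5241877; 5,241,877 required, 5,240,593 in favor — not approved.
Class II: 3/4 of 2646504 = 1984878; 1,984,878 required, 1,984,929 in favor — approved.
Class III: 3/5 of 2494971 = 1496982.60, rounded up to 1496983; 1,496,983 required, 1,496,983 in favor — approved.
Class IV: 4/5 of 219297 = 175437.60, rounded up to 175438; 175,438 required, 175,477 in favor — approved.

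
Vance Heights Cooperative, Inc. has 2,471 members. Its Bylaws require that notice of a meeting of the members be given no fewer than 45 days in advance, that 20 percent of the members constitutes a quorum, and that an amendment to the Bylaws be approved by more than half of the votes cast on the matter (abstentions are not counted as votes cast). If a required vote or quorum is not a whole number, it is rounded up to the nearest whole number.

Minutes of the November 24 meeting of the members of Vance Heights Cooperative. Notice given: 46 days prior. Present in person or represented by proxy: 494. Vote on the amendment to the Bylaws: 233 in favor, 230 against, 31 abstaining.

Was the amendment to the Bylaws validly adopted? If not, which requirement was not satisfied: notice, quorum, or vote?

Notice: 46 days given; 45 required. Satisfied.
Quorum: 20% of 2,471 = 494.20, rounded up to 495; 494 present. Not satisfied.
Vote: requires a majority of the votes cast (494 − 31 abstaining = 463); a majority of 463 is 232, so 232 needed; 233 in favor. Satisfied.

Invalid — quorum requirement not satisfied.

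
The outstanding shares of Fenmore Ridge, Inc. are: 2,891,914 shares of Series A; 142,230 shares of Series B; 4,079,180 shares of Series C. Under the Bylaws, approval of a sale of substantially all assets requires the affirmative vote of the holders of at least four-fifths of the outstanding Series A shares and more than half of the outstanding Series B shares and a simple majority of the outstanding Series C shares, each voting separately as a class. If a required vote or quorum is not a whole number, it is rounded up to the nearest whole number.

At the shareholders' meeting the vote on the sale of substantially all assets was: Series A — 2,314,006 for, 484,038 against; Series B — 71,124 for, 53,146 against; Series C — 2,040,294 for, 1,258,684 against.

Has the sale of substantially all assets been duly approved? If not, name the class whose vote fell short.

Series A: 4/5 of 2891914 = 2313531.20, rounded up to 2313532; 2,313,532 required, 2,314,006 in favor — approved.
Series B: a majority of 142230 is 71116; 71,116 required, 71,124 in favor — approved.
Series C: a majority of 4079180 is 2039591; 2,039,591 required, 2,040,294 in favor — approved.

Approved — every class gave the required vote.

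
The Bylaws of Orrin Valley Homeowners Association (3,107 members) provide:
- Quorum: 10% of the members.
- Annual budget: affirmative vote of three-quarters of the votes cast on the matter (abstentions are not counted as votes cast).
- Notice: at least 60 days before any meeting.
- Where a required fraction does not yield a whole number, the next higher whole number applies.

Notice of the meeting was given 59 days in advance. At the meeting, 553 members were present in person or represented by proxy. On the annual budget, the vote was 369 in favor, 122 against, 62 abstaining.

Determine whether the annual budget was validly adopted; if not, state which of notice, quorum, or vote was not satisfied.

Invalid — notice requirement not satisfied.

Notice: 59 days given; 60 required. Not satisfied.
Quorum: 10% of 3,107 = 310.70, rounded up to 311; 553 present. Satisfied.
Vote: requires three-fourths of the votes cast (553 − 62 abstaining = 491); 3/4 of 491 = 368.25, rounded up to 369, so 369 needed; 369 in favor. Satisfied.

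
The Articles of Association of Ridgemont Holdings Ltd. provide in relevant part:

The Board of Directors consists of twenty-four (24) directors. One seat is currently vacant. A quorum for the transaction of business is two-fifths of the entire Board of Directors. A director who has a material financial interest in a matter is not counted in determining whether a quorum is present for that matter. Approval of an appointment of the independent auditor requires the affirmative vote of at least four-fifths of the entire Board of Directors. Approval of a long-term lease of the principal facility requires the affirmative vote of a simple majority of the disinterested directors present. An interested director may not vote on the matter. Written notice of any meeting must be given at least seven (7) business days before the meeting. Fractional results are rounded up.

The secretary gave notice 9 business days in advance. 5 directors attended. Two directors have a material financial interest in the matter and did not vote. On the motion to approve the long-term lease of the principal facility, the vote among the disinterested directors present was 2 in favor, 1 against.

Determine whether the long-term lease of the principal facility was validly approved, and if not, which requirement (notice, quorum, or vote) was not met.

Invalid — quorum requirement not satisfied.

Notice: 9 business days given; 7 required (9 ≥ 7). Satisfied.
Quorum: 5 present, but the 2 interested directors do not count, leaving 3. Quorum is 10. Not satisfied.
Vote: the long-term lease of the principal facility requires a majority of the disinterested directors present (5 − 2 = 3). A majority of 3 is 2, so 2 affirmative votes are needed; 2 voted in favor. Satisfied. (Moot — without a quorum no business can be validly transacted.)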